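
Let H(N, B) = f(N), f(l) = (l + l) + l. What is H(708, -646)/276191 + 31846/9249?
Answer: 8815223462/2554490559 ≈ 3.4509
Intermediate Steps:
f(l) = 3*l (f(l) = 2*l + l = 3*l)
H(N, B) = 3*N
H(708, -646)/276191 + 31846/9249 = (3*708)/276191 + 31846/9249 = 2124*(1/276191) + 31846*(1/9249) = 2124/276191 + 31846/9249 = 8815223462/2554490559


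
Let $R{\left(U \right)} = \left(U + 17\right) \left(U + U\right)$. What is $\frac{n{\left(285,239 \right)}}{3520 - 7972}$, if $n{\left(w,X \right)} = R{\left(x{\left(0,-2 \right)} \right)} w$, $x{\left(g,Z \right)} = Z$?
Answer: $\frac{1425}{371} \approx 3.841$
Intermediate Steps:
$R{\left(U \right)} = 2 U \left(17 + U\right)$ ($R{\left(U \right)} = \left(17 + U\right) 2 U = 2 U \left(17 + U\right)$)
$n{\left(w,X \right)} = - 60 w$ ($n{\left(w,X \right)} = 2 \left(-2\right) \left(17 - 2\right) w = 2 \left(-2\right) 15 w = - 60 w$)
$\frac{n{\left(285,239 \right)}}{3520 - 7972} = \frac{\left(-60\right) 285}{3520 - 7972} = - \frac{17100}{-4452} = \left(-17100\right) \left(- \frac{1}{4452}\right) = \frac{1425}{371}$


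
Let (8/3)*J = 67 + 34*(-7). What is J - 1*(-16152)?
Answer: 128703/8 ≈ 16088.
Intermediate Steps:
J = -513/8 (J = 3*(67 + 34*(-7))/8 = 3*(67 - 238)/8 = (3/8)*(-171) = -513/8 ≈ -64.125)
J - 1*(-16152) = -513/8 - 1*(-16152) = -513/8 + 16152 = 128703/8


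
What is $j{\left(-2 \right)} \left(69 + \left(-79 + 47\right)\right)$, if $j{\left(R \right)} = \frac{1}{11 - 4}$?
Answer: $\frac{37}{7} \approx 5.2857$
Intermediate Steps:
$j{\left(R \right)} = \frac{1}{7}$
$j{\left(-2 \right)} \left(69 + \left(-79 + 47\right)\right) = \frac{69 + \left(-79 + 47\right)}{7} = \frac{69 - 32}{7} = \frac{1}{7} \cdot 37 = \frac{37}{7}$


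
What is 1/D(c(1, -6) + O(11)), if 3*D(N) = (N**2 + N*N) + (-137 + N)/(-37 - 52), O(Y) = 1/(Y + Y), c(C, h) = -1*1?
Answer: 32307/36317 ≈ 0.88958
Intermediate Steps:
c(C, h) = -1
O(Y) = 1/(2*Y)
D(N) = 137/267 - N/267 + 2*N**2/3 (D(N) = ((N**2 + N*N) + (-137 + N)/(-37 - 52))/3 = ((N**2 + N**2) + (-137 + N)/(-89))/3 = (2*N**2 + (-137 + N)*(-1/89))/3 = (2*N**2 + (137/89 - N/89))/3 = (137/89 + 2*N**2 - N/89)/3 = 137/267 - N/267 + 2*N**2/3)
1/D(c(1, -6) + O(11)) = 1/(137/267 - (-1 + (1/2)/11)/267 + 2*(-1 + (1/2)/11)**2/3) = 1/(137/267 - (-1 + (1/2)*(1/11))/267 + 2*(-1 + (1/2)*(1/11))**2/3) = 1/(137/267 - (-1 + 1/22)/267 + 2*(-1 + 1/22)**2/3) = 1/(137/267 - 1/267*(-21/22) + 2*(-21/22)**2/3) = 1/(137/267 + 7/1958 + (2/3)*(441/484)) = 1/(137/267 + 7/1958 + 147/242) = 1/(36317/32307) = 32307/36317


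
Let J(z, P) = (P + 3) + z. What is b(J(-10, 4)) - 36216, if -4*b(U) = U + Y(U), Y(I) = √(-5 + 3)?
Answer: -144861/4 - I*√2/4 ≈ -36215.0 - 0.35355*I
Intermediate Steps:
Y(I) = I*√2 (Y(I) = √(-2) = I*√2)
J(z, P) = 3 + P + z (J(z, P) = (3 + P) + z = 3 + P + z)
b(U) = -U/4 - I*√2/4 (b(U) = -(U + I*√2)/4 = -U/4 - I*√2/4)
b(J(-10, 4)) - 36216 = (-(3 + 4 - 10)/4 - I*√2/4) - 36216 = (-¼*(-3) - I*√2/4) - 36216 = (¾ - I*√2/4) - 36216 = -144861/4 - I*√2/4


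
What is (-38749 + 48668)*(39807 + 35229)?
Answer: 744282084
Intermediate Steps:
(-38749 + 48668)*(39807 + 35229) = 9919*75036 = 744282084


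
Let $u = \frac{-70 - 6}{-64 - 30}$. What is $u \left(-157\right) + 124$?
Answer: $- \frac{138}{47} \approx -2.9362$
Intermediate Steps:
$u = \frac{38}{47}$ ($u = - \frac{76}{-94} = \left(-76\right) \left(- \frac{1}{94}\right) = \frac{38}{47} \approx 0.80851$)
$u \left(-157\right) + 124 = \frac{38}{47} \left(-157\right) + 124 = - \frac{5966}{47} + 124 = - \frac{138}{47}$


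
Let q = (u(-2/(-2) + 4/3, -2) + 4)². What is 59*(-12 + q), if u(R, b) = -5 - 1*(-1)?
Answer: -708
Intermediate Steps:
u(R, b) = -4 (u(R, b) = -5 + 1 = -4)
q = 0 (q = (-4 + 4)² = 0² = 0)
59*(-12 + q) = 59*(-12 + 0) = 59*(-12) = -708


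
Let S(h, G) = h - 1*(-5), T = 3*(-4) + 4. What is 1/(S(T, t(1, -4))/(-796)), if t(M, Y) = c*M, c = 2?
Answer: 796/3 ≈ 265.33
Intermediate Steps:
t(M, Y) = 2*M
T = -8 (T = -12 + 4 = -8)
S(h, G) = 5 + h (S(h, G) = h + 5 = 5 + h)
1/(S(T, t(1, -4))/(-796)) = 1/((5 - 8)/(-796)) = 1/(-3*(-1/796)) = 1/(3/796) = 796/3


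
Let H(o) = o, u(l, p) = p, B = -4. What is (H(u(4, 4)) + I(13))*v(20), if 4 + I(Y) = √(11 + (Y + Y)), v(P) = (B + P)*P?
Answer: 320*√37 ≈ 1946.5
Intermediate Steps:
v(P) = P*(-4 + P) (v(P) = (-4 + P)*P = P*(-4 + P))
I(Y) = -4 + √(11 + 2*Y) (I(Y) = -4 + √(11 + (Y + Y)) = -4 + √(11 + 2*Y))
(H(u(4, 4)) + I(13))*v(20) = (4 + (-4 + √(11 + 2*13)))*(20*(-4 + 20)) = (4 + (-4 + √(11 + 26)))*(20*16) = (4 + (-4 + √37))*320 = √37*320 = 320*√37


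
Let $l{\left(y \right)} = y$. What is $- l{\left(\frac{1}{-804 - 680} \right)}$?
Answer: $\frac{1}{1484} \approx 0.00067385$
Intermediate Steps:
$- l{\left(\frac{1}{-804 - 680} \right)} = - \frac{1}{-804 - 680} = - \frac{1}{-1484} = \left(-1\right) \left(- \frac{1}{1484}\right) = \frac{1}{1484}$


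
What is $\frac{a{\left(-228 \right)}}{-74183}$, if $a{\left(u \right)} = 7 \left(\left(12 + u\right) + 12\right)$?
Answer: $\frac{1428}{74183} \approx 0.01925$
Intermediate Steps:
$a{\left(u \right)} = 168 + 7 u$ ($a{\left(u \right)} = 7 \left(24 + u\right) = 168 + 7 u$)
$\frac{a{\left(-228 \right)}}{-74183} = \frac{168 + 7 \left(-228\right)}{-74183} = \left(168 - 1596\right) \left(- \frac{1}{74183}\right) = \left(-1428\right) \left(- \frac{1}{74183}\right) = \frac{1428}{74183}$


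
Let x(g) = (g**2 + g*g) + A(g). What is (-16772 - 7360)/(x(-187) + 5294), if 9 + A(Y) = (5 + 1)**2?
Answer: -24132/75259 ≈ -0.32065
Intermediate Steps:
A(Y) = 27 (A(Y) = -9 + (5 + 1)**2 = -9 + 6**2 = -9 + 36 = 27)
x(g) = 27 + 2*g**2 (x(g) = (g**2 + g*g) + 27 = (g**2 + g**2) + 27 = 2*g**2 + 27 = 27 + 2*g**2)
(-16772 - 7360)/(x(-187) + 5294) = (-16772 - 7360)/((27 + 2*(-187)**2) + 5294) = -24132/((27 + 2*34969) + 5294) = -24132/((27 + 69938) + 5294) = -24132/(69965 + 5294) = -24132/75259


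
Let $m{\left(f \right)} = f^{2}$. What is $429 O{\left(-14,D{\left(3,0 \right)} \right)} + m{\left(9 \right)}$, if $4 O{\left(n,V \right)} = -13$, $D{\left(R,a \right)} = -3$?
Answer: $- \frac{5253}{4} \approx -1313.3$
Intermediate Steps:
$O{\left(n,V \right)} = - \frac{13}{4}$ ($O{\left(n,V \right)} = \frac{1}{4} \left(-13\right) = - \frac{13}{4}$)
$429 O{\left(-14,D{\left(3,0 \right)} \right)} + m{\left(9 \right)} = 429 \left(- \frac{13}{4}\right) + 9^{2} = - \frac{5577}{4} + 81 = - \frac{5253}{4}$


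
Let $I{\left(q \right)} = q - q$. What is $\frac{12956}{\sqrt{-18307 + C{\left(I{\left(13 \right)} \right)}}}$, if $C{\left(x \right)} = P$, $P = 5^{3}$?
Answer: $- \frac{6478 i \sqrt{18182}}{9091} \approx - 96.084 i$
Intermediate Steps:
$P = 125$
$I{\left(q \right)} = 0$
$C{\left(x \right)} = 125$
$\frac{12956}{\sqrt{-18307 + C{\left(I{\left(13 \right)} \right)}}} = \frac{12956}{\sqrt{-18307 + 125}} = \frac{12956}{\sqrt{-18182}} = \frac{12956}{i \sqrt{18182}} = 12956 \left(- \frac{i \sqrt{18182}}{18182}\right) = - \frac{6478 i \sqrt{18182}}{9091}$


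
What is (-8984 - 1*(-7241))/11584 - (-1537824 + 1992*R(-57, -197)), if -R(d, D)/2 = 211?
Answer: 27551939889/11584 ≈ 2.3784e+6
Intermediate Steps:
R(d, D) = -422 (R(d, D) = -2*211 = -422)
(-8984 - 1*(-7241))/11584 - (-1537824 + 1992*R(-57, -197)) = (-8984 - 1*(-7241))/11584 - 1992/(1/(-422 - 772)) = (-8984 + 7241)*(1/11584) - 1992/(1/(-1194)) = -1743*1/11584 - 1992/(-1/1194) = -1743/11584 - 1992*(-1194) = -1743/11584 + 2378448 = 27551939889/11584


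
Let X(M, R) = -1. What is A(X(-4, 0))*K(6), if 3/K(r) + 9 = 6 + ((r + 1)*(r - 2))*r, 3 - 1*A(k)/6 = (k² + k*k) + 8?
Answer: -42/55 ≈ -0.76364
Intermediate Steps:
A(k) = -30 - 12*k² (A(k) = 18 - 6*((k² + k*k) + 8) = 18 - 6*((k² + k²) + 8) = 18 - 6*(2*k² + 8) = 18 - 6*(8 + 2*k²) = 18 + (-48 - 12*k²) = -30 - 12*k²)
K(r) = 3/(-3 + r*(1 + r)*(-2 + r)) (K(r) = 3/(-9 + (6 + ((r + 1)*(r - 2))*r)) = 3/(-9 + (6 + ((1 + r)*(-2 + r))*r)) = 3/(-9 + (6 + r*(1 + r)*(-2 + r))) = 3/(-3 + r*(1 + r)*(-2 + r)))
A(X(-4, 0))*K(6) = (-30 - 12*(-1)²)*(3/(-3 + 6³ - 1*6² - 2*6)) = (-30 - 12*1)*(3/(-3 + 216 - 1*36 - 12)) = (-30 - 12)*(3/(-3 + 216 - 36 - 12)) = -126/165 = -42*1/55 = -42/55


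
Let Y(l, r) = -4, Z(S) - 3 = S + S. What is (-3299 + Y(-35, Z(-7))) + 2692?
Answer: -611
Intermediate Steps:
Z(S) = 3 + 2*S (Z(S) = 3 + (S + S) = 3 + 2*S)
(-3299 + Y(-35, Z(-7))) + 2692 = (-3299 - 4) + 2692 = -3303 + 2692 = -611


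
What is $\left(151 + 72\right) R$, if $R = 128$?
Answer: $28544$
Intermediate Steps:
$\left(151 + 72\right) R = \left(151 + 72\right) 128 = 223 \cdot 128 = 28544$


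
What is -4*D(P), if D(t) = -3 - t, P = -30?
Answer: -108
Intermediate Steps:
-4*D(P) = -4*(-3 - 1*(-30)) = -4*(-3 + 30) = -4*27 = -108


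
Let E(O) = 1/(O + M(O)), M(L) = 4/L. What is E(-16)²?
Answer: 16/4225 ≈ 0.0037870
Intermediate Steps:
E(O) = 1/(O + 4/O)
E(-16)² = (-16/(4 + (-16)²))² = (-16/(4 + 256))² = (-16/260)² = (-16*1/260)² = (-4/65)² = 16/4225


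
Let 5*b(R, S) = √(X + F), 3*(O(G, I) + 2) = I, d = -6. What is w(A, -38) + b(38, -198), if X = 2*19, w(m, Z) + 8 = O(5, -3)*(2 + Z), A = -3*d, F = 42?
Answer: 100 + 4*√5/5 ≈ 101.79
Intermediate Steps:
O(G, I) = -2 + I/3
A = 18 (A = -3*(-6) = 18)
w(m, Z) = -14 - 3*Z (w(m, Z) = -8 + (-2 + (⅓)*(-3))*(2 + Z) = -8 + (-2 - 1)*(2 + Z) = -8 - 3*(2 + Z) = -8 + (-6 - 3*Z) = -14 - 3*Z)
X = 38
b(R, S) = 4*√5/5 (b(R, S) = √(38 + 42)/5 = √80/5 = (4*√5)/5 = 4*√5/5)
w(A, -38) + b(38, -198) = (-14 - 3*(-38)) + 4*√5/5 = (-14 + 114) + 4*√5/5 = 100 + 4*√5/5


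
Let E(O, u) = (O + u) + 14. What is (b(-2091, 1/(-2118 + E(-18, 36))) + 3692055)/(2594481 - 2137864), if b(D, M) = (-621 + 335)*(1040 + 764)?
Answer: 3176111/456617 ≈ 6.9557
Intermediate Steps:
E(O, u) = 14 + O + u
b(D, M) = -515944 (b(D, M) = -286*1804 = -515944)
(b(-2091, 1/(-2118 + E(-18, 36))) + 3692055)/(2594481 - 2137864) = (-515944 + 3692055)/(2594481 - 2137864) = 3176111/456617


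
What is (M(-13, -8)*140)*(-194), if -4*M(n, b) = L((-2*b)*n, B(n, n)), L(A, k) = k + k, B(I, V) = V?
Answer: -176540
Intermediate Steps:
L(A, k) = 2*k
M(n, b) = -n/2
(M(-13, -8)*140)*(-194) = (-1/2*(-13)*140)*(-194) = ((13/2)*140)*(-194) = 910*(-194) = -176540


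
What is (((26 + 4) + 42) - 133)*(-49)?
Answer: 2989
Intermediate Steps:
(((26 + 4) + 42) - 133)*(-49) = ((30 + 42) - 133)*(-49) = (72 - 133)*(-49) = -61*(-49) = 2989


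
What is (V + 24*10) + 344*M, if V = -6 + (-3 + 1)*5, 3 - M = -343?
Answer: 119248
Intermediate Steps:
M = 346 (M = 3 - 1*(-343) = 3 + 343 = 346)
V = -16 (V = -6 - 2*5 = -6 - 10 = -16)
(V + 24*10) + 344*M = (-16 + 24*10) + 344*346 = (-16 + 240) + 119024 = 224 + 119024 = 119248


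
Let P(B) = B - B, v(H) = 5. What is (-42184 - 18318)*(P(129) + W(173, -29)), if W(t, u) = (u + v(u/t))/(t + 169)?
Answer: 242008/57 ≈ 4245.8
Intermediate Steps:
W(t, u) = (5 + u)/(169 + t) (W(t, u) = (u + 5)/(t + 169) = (5 + u)/(169 + t))
P(B) = 0
(-42184 - 18318)*(P(129) + W(173, -29)) = (-42184 - 18318)*(0 + (5 - 29)/(169 + 173)) = -60502*(0 - 24/342) = -60502*(0 + (1/342)*(-24)) = -60502*(0 - 4/57) = -60502*(-4/57) = 242008/57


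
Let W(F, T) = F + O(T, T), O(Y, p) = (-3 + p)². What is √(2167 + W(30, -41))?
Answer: √4133 ≈ 64.288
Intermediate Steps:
W(F, T) = F + (-3 + T)²
√(2167 + W(30, -41)) = √(2167 + (30 + (-3 - 41)²)) = √(2167 + (30 + (-44)²)) = √(2167 + (30 + 1936)) = √(2167 + 1966) = √4133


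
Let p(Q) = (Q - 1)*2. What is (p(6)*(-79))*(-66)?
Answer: 52140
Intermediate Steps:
p(Q) = -2 + 2*Q (p(Q) = (-1 + Q)*2 = -2 + 2*Q)
(p(6)*(-79))*(-66) = ((-2 + 2*6)*(-79))*(-66) = ((-2 + 12)*(-79))*(-66) = (10*(-79))*(-66) = -790*(-66) = 52140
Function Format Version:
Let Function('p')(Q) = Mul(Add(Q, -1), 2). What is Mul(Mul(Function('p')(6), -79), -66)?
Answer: 52140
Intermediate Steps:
Function('p')(Q) = Add(-2, Mul(2, Q)) (Function('p')(Q) = Mul(Add(-1, Q), 2) = Add(-2, Mul(2, Q)))
Mul(Mul(Function('p')(6), -79), -66) = Mul(Mul(Add(-2, Mul(2, 6)), -79), -66) = Mul(Mul(Add(-2, 12), -79), -66) = Mul(Mul(10, -79), -66) = Mul(-790, -66) = 52140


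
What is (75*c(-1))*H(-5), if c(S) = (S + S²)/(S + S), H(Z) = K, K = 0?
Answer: 0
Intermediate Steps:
H(Z) = 0
c(S) = (S + S²)/(2*S) (c(S) = (S + S²)/((2*S)) = (S + S²)*(1/(2*S)) = (S + S²)/(2*S))
(75*c(-1))*H(-5) = (75*(½ + (½)*(-1)))*0 = (75*(½ - ½))*0 = (75*0)*0 = 0*0 = 0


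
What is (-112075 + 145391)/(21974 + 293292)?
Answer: 16658/157633 ≈ 0.10568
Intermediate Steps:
(-112075 + 145391)/(21974 + 293292) = 33316/315266 = 33316*(1/315266) = 16658/157633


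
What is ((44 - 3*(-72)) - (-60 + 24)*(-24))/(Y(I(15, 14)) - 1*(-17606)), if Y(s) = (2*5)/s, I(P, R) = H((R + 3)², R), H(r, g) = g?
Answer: -4228/123247 ≈ -0.034305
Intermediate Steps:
I(P, R) = R
Y(s) = 10/s
((44 - 3*(-72)) - (-60 + 24)*(-24))/(Y(I(15, 14)) - 1*(-17606)) = ((44 - 3*(-72)) - (-60 + 24)*(-24))/(10/14 - 1*(-17606)) = ((44 + 216) - (-36)*(-24))/(10*(1/14) + 17606) = (260 - 1*864)/(5/7 + 17606) = (260 - 864)/(123247/7) = -604*7/123247 = -4228/123247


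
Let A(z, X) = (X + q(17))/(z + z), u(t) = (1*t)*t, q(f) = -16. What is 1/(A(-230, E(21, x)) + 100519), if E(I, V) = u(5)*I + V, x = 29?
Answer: 230/23119101 ≈ 9.9485e-6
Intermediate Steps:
u(t) = t² (u(t) = t*t = t²)
E(I, V) = V + 25*I (E(I, V) = 5²*I + V = 25*I + V = V + 25*I)
A(z, X) = (-16 + X)/(2*z) (A(z, X) = (X - 16)/(z + z) = (-16 + X)/((2*z)) = (-16 + X)*(1/(2*z)) = (-16 + X)/(2*z))
1/(A(-230, E(21, x)) + 100519) = 1/((½)*(-16 + (29 + 25*21))/(-230) + 100519) = 1/((½)*(-1/230)*(-16 + (29 + 525)) + 100519) = 1/((½)*(-1/230)*(-16 + 554) + 100519) = 1/((½)*(-1/230)*538 + 100519) = 1/(-269/230 + 100519) = 1/(23119101/230) = 230/23119101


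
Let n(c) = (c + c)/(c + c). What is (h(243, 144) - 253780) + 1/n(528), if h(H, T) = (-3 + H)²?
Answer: -196179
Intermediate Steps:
n(c) = 1 (n(c) = (2*c)/((2*c)) = (2*c)*(1/(2*c)) = 1)
(h(243, 144) - 253780) + 1/n(528) = ((-3 + 243)² - 253780) + 1/1 = (240² - 253780) + 1 = (57600 - 253780) + 1 = -196180 + 1 = -196179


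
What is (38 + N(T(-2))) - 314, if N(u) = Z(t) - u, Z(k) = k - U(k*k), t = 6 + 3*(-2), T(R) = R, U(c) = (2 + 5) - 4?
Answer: -277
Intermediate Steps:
U(c) = 3 (U(c) = 7 - 4 = 3)
t = 0 (t = 6 - 6 = 0)
Z(k) = -3 + k (Z(k) = k - 1*3 = k - 3 = -3 + k)
N(u) = -3 - u (N(u) = (-3 + 0) - u = -3 - u)
(38 + N(T(-2))) - 314 = (38 + (-3 - 1*(-2))) - 314 = (38 + (-3 + 2)) - 314 = (38 - 1) - 314 = 37 - 314 = -277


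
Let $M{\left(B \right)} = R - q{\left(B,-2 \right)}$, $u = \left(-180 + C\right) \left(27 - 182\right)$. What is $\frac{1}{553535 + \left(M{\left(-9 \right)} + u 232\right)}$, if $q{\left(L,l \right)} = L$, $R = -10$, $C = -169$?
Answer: $\frac{1}{13103574} \approx 7.6315 \cdot 10^{-8}$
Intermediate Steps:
$u = 54095$ ($u = \left(-180 - 169\right) \left(27 - 182\right) = \left(-349\right) \left(-155\right) = 54095$)
$M{\left(B \right)} = -10 - B$
$\frac{1}{553535 + \left(M{\left(-9 \right)} + u 232\right)} = \frac{1}{553535 + \left(\left(-10 - -9\right) + 54095 \cdot 232\right)} = \frac{1}{553535 + \left(\left(-10 + 9\right) + 12550040\right)} = \frac{1}{553535 + \left(-1 + 12550040\right)} = \frac{1}{553535 + 12550039} = \frac{1}{13103574}$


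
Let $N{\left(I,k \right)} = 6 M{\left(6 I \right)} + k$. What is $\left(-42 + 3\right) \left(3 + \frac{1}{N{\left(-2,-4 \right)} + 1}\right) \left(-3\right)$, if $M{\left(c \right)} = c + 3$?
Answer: $\frac{6630}{19} \approx 348.95$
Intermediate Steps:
$M{\left(c \right)} = 3 + c$
$N{\left(I,k \right)} = 18 + k + 36 I$ ($N{\left(I,k \right)} = 6 \left(3 + 6 I\right) + k = \left(18 + 36 I\right) + k = 18 + k + 36 I$)
$\left(-42 + 3\right) \left(3 + \frac{1}{N{\left(-2,-4 \right)} + 1}\right) \left(-3\right) = \left(-42 + 3\right) \left(3 + \frac{1}{\left(18 - 4 + 36 \left(-2\right)\right) + 1}\right) \left(-3\right) = - 39 \left(3 + \frac{1}{\left(18 - 4 - 72\right) + 1}\right) \left(-3\right) = - 39 \left(3 + \frac{1}{-58 + 1}\right) \left(-3\right) = - 39 \left(3 + \frac{1}{-57}\right) \left(-3\right) = - 39 \left(3 - \frac{1}{57}\right) \left(-3\right) = - 39 \cdot \frac{170}{57} \left(-3\right) = \left(-39\right) \left(- \frac{170}{19}\right) = \frac{6630}{19}$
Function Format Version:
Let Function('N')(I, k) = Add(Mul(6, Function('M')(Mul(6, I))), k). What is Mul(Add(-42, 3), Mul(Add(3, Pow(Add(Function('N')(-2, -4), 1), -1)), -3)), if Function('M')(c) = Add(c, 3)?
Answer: Rational(6630, 19) ≈ 348.95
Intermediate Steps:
Function('M')(c) = Add(3, c)
Function('N')(I, k) = Add(18, k, Mul(36, I)) (Function('N')(I, k) = Add(Mul(6, Add(3, Mul(6, I))), k) = Add(Add(18, Mul(36, I)), k) = Add(18, k, Mul(36, I)))
Mul(Add(-42, 3), Mul(Add(3, Pow(Add(Function('N')(-2, -4), 1), -1)), -3)) = Mul(Add(-42, 3), Mul(Add(3, Pow(Add(Add(18, -4, Mul(36, -2)), 1), -1)), -3)) = Mul(-39, Mul(Add(3, Pow(Add(Add(18, -4, -72), 1), -1)), -3)) = Mul(-39, Mul(Add(3, Pow(Add(-58, 1), -1)), -3)) = Mul(-39, Mul(Add(3, Pow(-57, -1)), -3)) = Mul(-39, Mul(Add(3, Rational(-1, 57)), -3)) = Mul(-39, Mul(Rational(170, 57), -3)) = Mul(-39, Rational(-170, 19)) = Rational(6630, 19)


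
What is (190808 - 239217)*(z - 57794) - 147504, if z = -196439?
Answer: 12307017793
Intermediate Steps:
(190808 - 239217)*(z - 57794) - 147504 = (190808 - 239217)*(-196439 - 57794) - 147504 = -48409*(-254233) - 147504 = 12307165297 - 147504 = 12307017793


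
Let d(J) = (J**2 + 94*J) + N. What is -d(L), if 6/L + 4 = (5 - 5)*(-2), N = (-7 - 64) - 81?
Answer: 1163/4 ≈ 290.75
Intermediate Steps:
N = -152 (N = -71 - 81 = -152)
L = -3/2 (L = 6/(-4 + (5 - 5)*(-2)) = 6/(-4 + 0*(-2)) = 6/(-4 + 0) = 6/(-4) = 6*(-1/4) = -3/2 ≈ -1.5000)
d(J) = -152 + J**2 + 94*J (d(J) = (J**2 + 94*J) - 152 = -152 + J**2 + 94*J)
-d(L) = -(-152 + (-3/2)**2 + 94*(-3/2)) = -(-152 + 9/4 - 141) = -1*(-1163/4) = 1163/4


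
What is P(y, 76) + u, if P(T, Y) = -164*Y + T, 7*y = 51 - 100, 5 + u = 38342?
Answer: 25866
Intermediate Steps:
u = 38337 (u = -5 + 38342 = 38337)
y = -7 (y = (51 - 100)/7 = (⅐)*(-49) = -7)
P(T, Y) = T - 164*Y
P(y, 76) + u = (-7 - 164*76) + 38337 = (-7 - 12464) + 38337 = -12471 + 38337 = 25866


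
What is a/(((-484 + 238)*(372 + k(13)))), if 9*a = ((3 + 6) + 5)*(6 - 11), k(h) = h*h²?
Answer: 5/406269 ≈ 1.2307e-5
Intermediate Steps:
k(h) = h³
a = -70/9 (a = (((3 + 6) + 5)*(6 - 11))/9 = ((9 + 5)*(-5))/9 = (14*(-5))/9 = (⅑)*(-70) = -70/9 ≈ -7.7778)
a/(((-484 + 238)*(372 + k(13)))) = -70*1/((-484 + 238)*(372 + 13³))/9 = -70*(-1/(246*(372 + 2197)))/9 = -70/(9*((-246*2569))) = -70/9/(-631974) = -70/9*(-1/631974) = 5/406269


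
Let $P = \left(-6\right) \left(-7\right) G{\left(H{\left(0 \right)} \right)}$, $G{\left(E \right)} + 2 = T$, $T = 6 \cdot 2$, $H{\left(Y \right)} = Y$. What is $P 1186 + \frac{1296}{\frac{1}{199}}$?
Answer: $756024$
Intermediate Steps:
$T = 12$
$G{\left(E \right)} = 10$ ($G{\left(E \right)} = -2 + 12 = 10$)
$P = 420$ ($P = \left(-6\right) \left(-7\right) 10 = 42 \cdot 10 = 420$)
$P 1186 + \frac{1296}{\frac{1}{199}} = 420 \cdot 1186 + \frac{1296}{\frac{1}{199}} = 498120 + 1296 \frac{1}{\frac{1}{199}} = 498120 + 1296 \cdot 199 = 498120 + 257904 = 756024$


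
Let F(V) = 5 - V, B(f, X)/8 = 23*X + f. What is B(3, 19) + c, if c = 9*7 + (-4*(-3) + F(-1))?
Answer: 3601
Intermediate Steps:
B(f, X) = 8*f + 184*X (B(f, X) = 8*(23*X + f) = 8*(f + 23*X) = 8*f + 184*X)
c = 81 (c = 9*7 + (-4*(-3) + (5 - 1*(-1))) = 63 + (12 + (5 + 1)) = 63 + (12 + 6) = 63 + 18 = 81)
B(3, 19) + c = (8*3 + 184*19) + 81 = (24 + 3496) + 81 = 3520 + 81 = 3601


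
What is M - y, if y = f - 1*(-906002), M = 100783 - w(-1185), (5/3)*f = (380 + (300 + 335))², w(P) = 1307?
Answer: -1424661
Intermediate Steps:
f = 618135 (f = 3*(380 + (300 + 335))²/5 = 3*(380 + 635)²/5 = (⅗)*1015² = (⅗)*1030225 = 618135)
M = 99476 (M = 100783 - 1*1307 = 100783 - 1307 = 99476)
y = 1524137 (y = 618135 - 1*(-906002) = 618135 + 906002 = 1524137)
M - y = 99476 - 1*1524137 = 99476 - 1524137 = -1424661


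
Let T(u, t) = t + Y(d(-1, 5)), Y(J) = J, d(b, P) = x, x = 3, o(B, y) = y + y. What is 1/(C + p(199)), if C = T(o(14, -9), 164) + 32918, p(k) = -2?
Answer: 1/33083 ≈ 3.0227e-5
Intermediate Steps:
o(B, y) = 2*y
d(b, P) = 3
T(u, t) = 3 + t (T(u, t) = t + 3 = 3 + t)
C = 33085 (C = (3 + 164) + 32918 = 167 + 32918 = 33085)
1/(C + p(199)) = 1/(33085 - 2) = 1/33083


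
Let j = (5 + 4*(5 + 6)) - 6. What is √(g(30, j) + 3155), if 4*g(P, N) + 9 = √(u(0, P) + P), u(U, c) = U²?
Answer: √(12611 + √30)/2 ≈ 56.162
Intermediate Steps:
j = 43 (j = (5 + 4*11) - 6 = (5 + 44) - 6 = 49 - 6 = 43)
g(P, N) = -9/4 + √P/4 (g(P, N) = -9/4 + √(0² + P)/4 = -9/4 + √(0 + P)/4 = -9/4 + √P/4)
√(g(30, j) + 3155) = √((-9/4 + √30/4) + 3155) = √(12611/4 + √30/4)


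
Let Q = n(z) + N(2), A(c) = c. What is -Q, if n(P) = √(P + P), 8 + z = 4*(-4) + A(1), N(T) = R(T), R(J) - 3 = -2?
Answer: -1 - I*√46 ≈ -1.0 - 6.7823*I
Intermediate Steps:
R(J) = 1 (R(J) = 3 - 2 = 1)
N(T) = 1
z = -23 (z = -8 + (4*(-4) + 1) = -8 + (-16 + 1) = -8 - 15 = -23)
n(P) = √2*√P (n(P) = √(2*P) = √2*√P)
Q = 1 + I*√46 (Q = √2*√(-23) + 1 = √2*(I*√23) + 1 = I*√46 + 1 = 1 + I*√46 ≈ 1.0 + 6.7823*I)
-Q = -(1 + I*√46) = -1 - I*√46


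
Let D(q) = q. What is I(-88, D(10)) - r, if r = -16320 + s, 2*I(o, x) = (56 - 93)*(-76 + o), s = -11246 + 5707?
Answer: 24893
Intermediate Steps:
s = -5539
I(o, x) = 1406 - 37*o/2 (I(o, x) = ((56 - 93)*(-76 + o))/2 = (-37*(-76 + o))/2 = (2812 - 37*o)/2 = 1406 - 37*o/2)
r = -21859 (r = -16320 - 5539 = -21859)
I(-88, D(10)) - r = (1406 - 37/2*(-88)) - 1*(-21859) = (1406 + 1628) + 21859 = 3034 + 21859 = 24893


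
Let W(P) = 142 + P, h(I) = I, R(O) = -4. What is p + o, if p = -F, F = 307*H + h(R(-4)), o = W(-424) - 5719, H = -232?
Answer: 65227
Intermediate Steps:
o = -6001 (o = (142 - 424) - 5719 = -282 - 5719 = -6001)
F = -71228 (F = 307*(-232) - 4 = -71224 - 4 = -71228)
p = 71228 (p = -1*(-71228) = 71228)
p + o = 71228 - 6001 = 65227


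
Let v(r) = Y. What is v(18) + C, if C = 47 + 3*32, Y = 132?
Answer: 275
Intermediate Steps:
v(r) = 132
C = 143 (C = 47 + 96 = 143)
v(18) + C = 132 + 143 = 275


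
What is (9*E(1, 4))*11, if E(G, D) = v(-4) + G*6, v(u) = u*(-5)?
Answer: 2574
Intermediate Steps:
v(u) = -5*u
E(G, D) = 20 + 6*G (E(G, D) = -5*(-4) + G*6 = 20 + 6*G)
(9*E(1, 4))*11 = (9*(20 + 6*1))*11 = (9*(20 + 6))*11 = (9*26)*11 = 234*11 = 2574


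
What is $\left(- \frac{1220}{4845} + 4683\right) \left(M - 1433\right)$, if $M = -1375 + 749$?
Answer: $- \frac{9342883397}{969} \approx -9.6418 \cdot 10^{6}$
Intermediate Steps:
$M = -626$
$\left(- \frac{1220}{4845} + 4683\right) \left(M - 1433\right) = \left(- \frac{1220}{4845} + 4683\right) \left(-626 - 1433\right) = \left(\left(-1220\right) \frac{1}{4845} + 4683\right) \left(-2059\right) = \left(- \frac{244}{969} + 4683\right) \left(-2059\right) = \frac{4537583}{969} \left(-2059\right) = - \frac{9342883397}{969}$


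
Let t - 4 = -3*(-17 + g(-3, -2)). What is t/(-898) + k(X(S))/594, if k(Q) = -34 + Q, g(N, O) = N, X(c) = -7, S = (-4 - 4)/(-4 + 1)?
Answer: -37417/266706 ≈ -0.14029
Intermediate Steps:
S = 8/3 (S = -8/(-3) = -8*(-⅓) = 8/3 ≈ 2.6667)
t = 64 (t = 4 - 3*(-17 - 3) = 4 - 3*(-20) = 4 + 60 = 64)
t/(-898) + k(X(S))/594 = 64/(-898) + (-34 - 7)/594 = 64*(-1/898) - 41*1/594 = -32/449 - 41/594 = -37417/266706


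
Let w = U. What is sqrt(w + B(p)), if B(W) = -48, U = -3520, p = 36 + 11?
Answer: 4*I*sqrt(223) ≈ 59.733*I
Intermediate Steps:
p = 47
w = -3520
sqrt(w + B(p)) = sqrt(-3520 - 48) = sqrt(-3568) = 4*I*sqrt(223)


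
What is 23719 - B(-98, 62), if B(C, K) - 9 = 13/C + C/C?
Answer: 2323495/98 ≈ 23709.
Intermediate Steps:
B(C, K) = 10 + 13/C (B(C, K) = 9 + (13/C + C/C) = 9 + (13/C + 1) = 9 + (1 + 13/C) = 10 + 13/C)
23719 - B(-98, 62) = 23719 - (10 + 13/(-98)) = 23719 - (10 + 13*(-1/98)) = 23719 - (10 - 13/98) = 23719 - 1*967/98 = 23719 - 967/98 = 2323495/98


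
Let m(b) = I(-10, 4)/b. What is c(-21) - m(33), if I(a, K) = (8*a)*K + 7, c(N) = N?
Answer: -380/33 ≈ -11.515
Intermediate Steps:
I(a, K) = 7 + 8*K*a (I(a, K) = 8*K*a + 7 = 7 + 8*K*a)
m(b) = -313/b (m(b) = (7 + 8*4*(-10))/b = (7 - 320)/b = -313/b)
c(-21) - m(33) = -21 - (-313)/33 = -21 - 1*(-313/33) = -21 + 313/33 = -380/33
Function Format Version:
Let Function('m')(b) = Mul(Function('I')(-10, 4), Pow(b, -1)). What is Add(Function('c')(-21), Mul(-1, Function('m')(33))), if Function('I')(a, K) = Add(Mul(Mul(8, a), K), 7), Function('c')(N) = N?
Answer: Rational(-380, 33) ≈ -11.515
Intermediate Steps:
Function('I')(a, K) = Add(7, Mul(8, K, a)) (Function('I')(a, K) = Add(Mul(8, K, a), 7) = Add(7, Mul(8, K, a)))
Function('m')(b) = Mul(-313, Pow(b, -1)) (Function('m')(b) = Mul(Add(7, Mul(8, 4, -10)), Pow(b, -1)) = Mul(Add(7, -320), Pow(b, -1)) = Mul(-313, Pow(b, -1)))
Add(Function('c')(-21), Mul(-1, Function('m')(33))) = Add(-21, Mul(-1, Mul(-313, Pow(33, -1)))) = Add(-21, Mul(-1, Mul(-313, Rational(1, 33)))) = Add(-21, Mul(-1, Rational(-313, 33))) = Add(-21, Rational(313, 33)) = Rational(-380, 33)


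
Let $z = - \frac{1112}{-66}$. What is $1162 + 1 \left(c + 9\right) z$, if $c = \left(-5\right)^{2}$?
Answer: $\frac{57250}{33} \approx 1734.8$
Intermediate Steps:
$c = 25$
$z = \frac{556}{33}$ ($z = \left(-1112\right) \left(- \frac{1}{66}\right) = \frac{556}{33} \approx 16.848$)
$1162 + 1 \left(c + 9\right) z = 1162 + 1 \left(25 + 9\right) \frac{556}{33} = 1162 + 1 \cdot 34 \cdot \frac{556}{33} = 1162 + 34 \cdot \frac{556}{33} = 1162 + \frac{18904}{33} = \frac{57250}{33}$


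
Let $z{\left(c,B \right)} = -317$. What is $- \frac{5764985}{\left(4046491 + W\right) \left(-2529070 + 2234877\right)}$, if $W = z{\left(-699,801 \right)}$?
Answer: $\frac{5764985}{1190356067582} \approx 4.8431 \cdot 10^{-6}$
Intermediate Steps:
$W = -317$
$- \frac{5764985}{\left(4046491 + W\right) \left(-2529070 + 2234877\right)} = - \frac{5764985}{\left(4046491 - 317\right) \left(-2529070 + 2234877\right)} = - \frac{5764985}{4046174 \left(-294193\right)} = - \frac{5764985}{-1190356067582} = \left(-5764985\right) \left(- \frac{1}{1190356067582}\right) = \frac{5764985}{1190356067582}$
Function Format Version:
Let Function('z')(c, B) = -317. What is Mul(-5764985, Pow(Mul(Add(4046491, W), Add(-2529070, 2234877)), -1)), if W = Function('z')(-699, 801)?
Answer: Rational(5764985, 1190356067582) ≈ 4.8431e-6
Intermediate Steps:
W = -317
Mul(-5764985, Pow(Mul(Add(4046491, W), Add(-2529070, 2234877)), -1)) = Mul(-5764985, Pow(Mul(Add(4046491, -317), Add(-2529070, 2234877)), -1)) = Mul(-5764985, Pow(Mul(4046174, -294193), -1)) = Mul(-5764985, Pow(-1190356067582, -1)) = Mul(-5764985, Rational(-1, 1190356067582)) = Rational(5764985, 1190356067582)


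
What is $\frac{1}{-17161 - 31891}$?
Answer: $- \frac{1}{49052} \approx -2.0387 \cdot 10^{-5}$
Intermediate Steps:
$\frac{1}{-17161 - 31891} = \frac{1}{-49052} = - \frac{1}{49052}$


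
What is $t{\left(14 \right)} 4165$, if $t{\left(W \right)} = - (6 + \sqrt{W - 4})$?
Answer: $-24990 - 4165 \sqrt{10} \approx -38161.0$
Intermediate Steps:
$t{\left(W \right)} = -6 - \sqrt{-4 + W}$ ($t{\left(W \right)} = - (6 + \sqrt{-4 + W}) = -6 - \sqrt{-4 + W}$)
$t{\left(14 \right)} 4165 = \left(-6 - \sqrt{-4 + 14}\right) 4165 = \left(-6 - \sqrt{10}\right) 4165 = -24990 - 4165 \sqrt{10}$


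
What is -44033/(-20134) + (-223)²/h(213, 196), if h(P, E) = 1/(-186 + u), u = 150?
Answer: -36044728663/20134 ≈ -1.7902e+6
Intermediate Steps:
h(P, E) = -1/36 (h(P, E) = 1/(-186 + 150) = 1/(-36) = -1/36)
-44033/(-20134) + (-223)²/h(213, 196) = -44033/(-20134) + (-223)²/(-1/36) = -44033*(-1/20134) + 49729*(-36) = 44033/20134 - 1790244 = -36044728663/20134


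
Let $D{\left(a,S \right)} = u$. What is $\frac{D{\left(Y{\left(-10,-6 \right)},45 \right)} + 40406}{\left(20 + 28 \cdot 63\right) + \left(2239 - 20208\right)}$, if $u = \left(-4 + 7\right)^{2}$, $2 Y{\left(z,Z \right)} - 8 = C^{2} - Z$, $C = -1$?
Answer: $- \frac{8083}{3237} \approx -2.4971$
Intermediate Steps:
$Y{\left(z,Z \right)} = \frac{9}{2} - \frac{Z}{2}$ ($Y{\left(z,Z \right)} = 4 + \frac{\left(-1\right)^{2} - Z}{2} = 4 + \frac{1 - Z}{2} = 4 - \left(- \frac{1}{2} + \frac{Z}{2}\right) = \frac{9}{2} - \frac{Z}{2}$)
$u = 9$ ($u = 3^{2} = 9$)
$D{\left(a,S \right)} = 9$
$\frac{D{\left(Y{\left(-10,-6 \right)},45 \right)} + 40406}{\left(20 + 28 \cdot 63\right) + \left(2239 - 20208\right)} = \frac{9 + 40406}{\left(20 + 28 \cdot 63\right) + \left(2239 - 20208\right)} = \frac{40415}{\left(20 + 1764\right) - 17969} = \frac{40415}{1784 - 17969} = \frac{40415}{-16185} = 40415 \left(- \frac{1}{16185}\right) = - \frac{8083}{3237}$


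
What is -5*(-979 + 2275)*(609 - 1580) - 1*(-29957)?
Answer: 6322037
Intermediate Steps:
-5*(-979 + 2275)*(609 - 1580) - 1*(-29957) = -6480*(-971) + 29957 = -5*(-1258416) + 29957 = 6292080 + 29957 = 6322037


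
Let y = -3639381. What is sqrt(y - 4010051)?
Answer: 2*I*sqrt(1912358) ≈ 2765.8*I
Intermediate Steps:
sqrt(y - 4010051) = sqrt(-3639381 - 4010051) = sqrt(-7649432) = 2*I*sqrt(1912358)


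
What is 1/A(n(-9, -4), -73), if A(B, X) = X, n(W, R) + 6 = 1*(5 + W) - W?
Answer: -1/73 ≈ -0.013699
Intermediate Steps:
n(W, R) = -1 (n(W, R) = -6 + (1*(5 + W) - W) = -6 + ((5 + W) - W) = -6 + 5 = -1)
1/A(n(-9, -4), -73) = 1/(-73) = -1/73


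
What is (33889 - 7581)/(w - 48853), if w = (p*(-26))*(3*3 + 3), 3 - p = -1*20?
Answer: -26308/56029 ≈ -0.46954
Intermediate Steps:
p = 23 (p = 3 - (-1)*20 = 3 - 1*(-20) = 3 + 20 = 23)
w = -7176 (w = (23*(-26))*(3*3 + 3) = -598*(9 + 3) = -598*12 = -7176)
(33889 - 7581)/(w - 48853) = (33889 - 7581)/(-7176 - 48853) = 26308/(-56029) = 26308*(-1/56029) = -26308/56029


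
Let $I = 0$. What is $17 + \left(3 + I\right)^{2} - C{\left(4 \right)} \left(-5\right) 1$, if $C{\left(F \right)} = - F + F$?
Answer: $17$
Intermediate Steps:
$C{\left(F \right)} = 0$
$17 + \left(3 + I\right)^{2} - C{\left(4 \right)} \left(-5\right) 1 = 17 + \left(3 + 0\right)^{2} \left(-1\right) 0 \left(-5\right) 1 = 17 + 3^{2} \cdot 0 \left(-5\right) 1 = 17 + 9 \cdot 0 \cdot 1 = 17 + 9 \cdot 0 = 17 + 0 = 17$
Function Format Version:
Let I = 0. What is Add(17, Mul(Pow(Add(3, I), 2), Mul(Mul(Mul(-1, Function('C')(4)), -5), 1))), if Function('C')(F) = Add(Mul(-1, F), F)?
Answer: 17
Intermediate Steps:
Function('C')(F) = 0
Add(17, Mul(Pow(Add(3, I), 2), Mul(Mul(Mul(-1, Function('C')(4)), -5), 1))) = Add(17, Mul(Pow(Add(3, 0), 2), Mul(Mul(Mul(-1, 0), -5), 1))) = Add(17, Mul(Pow(3, 2), Mul(Mul(0, -5), 1))) = Add(17, Mul(9, Mul(0, 1))) = Add(17, Mul(9, 0)) = Add(17, 0) = 17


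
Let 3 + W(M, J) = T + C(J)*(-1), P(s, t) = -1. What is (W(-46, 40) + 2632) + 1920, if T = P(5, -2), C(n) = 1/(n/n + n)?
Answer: 186467/41 ≈ 4548.0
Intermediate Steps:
C(n) = 1/(1 + n)
T = -1
W(M, J) = -4 - 1/(1 + J) (W(M, J) = -3 + (-1 - 1/(1 + J)) = -4 - 1/(1 + J))
(W(-46, 40) + 2632) + 1920 = ((-5 - 4*40)/(1 + 40) + 2632) + 1920 = ((-5 - 160)/41 + 2632) + 1920 = ((1/41)*(-165) + 2632) + 1920 = (-165/41 + 2632) + 1920 = 107747/41 + 1920 = 186467/41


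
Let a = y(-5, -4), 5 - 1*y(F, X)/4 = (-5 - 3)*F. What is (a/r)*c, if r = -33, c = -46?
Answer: -6440/33 ≈ -195.15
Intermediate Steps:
y(F, X) = 20 + 32*F (y(F, X) = 20 - 4*(-5 - 3)*F = 20 - (-32)*F = 20 + 32*F)
a = -140 (a = 20 + 32*(-5) = 20 - 160 = -140)
(a/r)*c = -140/(-33)*(-46) = -140*(-1/33)*(-46) = (140/33)*(-46) = -6440/33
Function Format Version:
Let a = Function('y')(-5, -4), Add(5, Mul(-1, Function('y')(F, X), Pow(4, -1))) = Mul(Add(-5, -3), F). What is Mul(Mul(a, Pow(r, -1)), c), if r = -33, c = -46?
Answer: Rational(-6440, 33) ≈ -195.15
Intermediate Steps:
Function('y')(F, X) = Add(20, Mul(32, F)) (Function('y')(F, X) = Add(20, Mul(-4, Mul(Add(-5, -3), F))) = Add(20, Mul(-4, Mul(-8, F))) = Add(20, Mul(32, F)))
a = -140 (a = Add(20, Mul(32, -5)) = Add(20, -160) = -140)
Mul(Mul(a, Pow(r, -1)), c) = Mul(Mul(-140, Pow(-33, -1)), -46) = Mul(Mul(-140, Rational(-1, 33)), -46) = Mul(Rational(140, 33), -46) = Rational(-6440, 33)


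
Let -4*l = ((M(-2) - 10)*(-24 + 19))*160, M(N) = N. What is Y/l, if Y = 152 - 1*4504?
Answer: 136/75 ≈ 1.8133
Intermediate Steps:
Y = -4352 (Y = 152 - 4504 = -4352)
l = -2400 (l = -(-2 - 10)*(-24 + 19)*160/4 = -(-12*(-5))*160/4 = -15*160 = -¼*9600 = -2400)
Y/l = -4352/(-2400) = -4352*(-1/2400) = 136/75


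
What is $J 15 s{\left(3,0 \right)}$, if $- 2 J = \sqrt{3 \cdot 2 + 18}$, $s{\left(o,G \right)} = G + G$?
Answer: $0$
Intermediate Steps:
$s{\left(o,G \right)} = 2 G$
$J = - \sqrt{6}$ ($J = - \frac{\sqrt{3 \cdot 2 + 18}}{2} = - \frac{\sqrt{6 + 18}}{2} = - \frac{\sqrt{24}}{2} = - \frac{2 \sqrt{6}}{2} = - \sqrt{6} \approx -2.4495$)
$J 15 s{\left(3,0 \right)} = - \sqrt{6} \cdot 15 \cdot 2 \cdot 0 = - 15 \sqrt{6} \cdot 0 = 0$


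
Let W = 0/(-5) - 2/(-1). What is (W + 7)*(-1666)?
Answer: -14994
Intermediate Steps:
W = 2 (W = 0*(-⅕) - 2*(-1) = 0 + 2 = 2)
(W + 7)*(-1666) = (2 + 7)*(-1666) = 9*(-1666) = -14994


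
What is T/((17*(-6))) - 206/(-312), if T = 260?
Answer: -5009/2652 ≈ -1.8888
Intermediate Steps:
T/((17*(-6))) - 206/(-312) = 260/((17*(-6))) - 206/(-312) = 260/(-102) - 206*(-1/312) = 260*(-1/102) + 103/156 = -130/51 + 103/156 = -5009/2652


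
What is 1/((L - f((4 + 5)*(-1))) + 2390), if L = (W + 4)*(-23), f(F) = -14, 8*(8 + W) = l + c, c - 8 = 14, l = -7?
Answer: 8/19623 ≈ 0.00040769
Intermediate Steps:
c = 22 (c = 8 + 14 = 22)
W = -49/8 (W = -8 + (-7 + 22)/8 = -8 + (⅛)*15 = -8 + 15/8 = -49/8 ≈ -6.1250)
L = 391/8 (L = (-49/8 + 4)*(-23) = -17/8*(-23) = 391/8 ≈ 48.875)
1/((L - f((4 + 5)*(-1))) + 2390) = 1/((391/8 - 1*(-14)) + 2390) = 1/((391/8 + 14) + 2390) = 1/(503/8 + 2390) = 1/(19623/8) = 8/19623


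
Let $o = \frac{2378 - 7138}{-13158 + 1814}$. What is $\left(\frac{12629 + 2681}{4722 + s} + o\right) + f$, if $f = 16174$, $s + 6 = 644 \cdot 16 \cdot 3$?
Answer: $\frac{102145192492}{6315063} \approx 16175.0$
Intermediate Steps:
$s = 30906$ ($s = -6 + 644 \cdot 16 \cdot 3 = -6 + 644 \cdot 48 = -6 + 30912 = 30906$)
$o = \frac{595}{1418}$ ($o = - \frac{4760}{-11344} = \left(-4760\right) \left(- \frac{1}{11344}\right) = \frac{595}{1418} \approx 0.41961$)
$\left(\frac{12629 + 2681}{4722 + s} + o\right) + f = \left(\frac{12629 + 2681}{4722 + 30906} + \frac{595}{1418}\right) + 16174 = \left(\frac{15310}{35628} + \frac{595}{1418}\right) + 16174 = \left(15310 \cdot \frac{1}{35628} + \frac{595}{1418}\right) + 16174 = \left(\frac{7655}{17814} + \frac{595}{1418}\right) + 16174 = \frac{5363530}{6315063} + 16174 = \frac{102145192492}{6315063}$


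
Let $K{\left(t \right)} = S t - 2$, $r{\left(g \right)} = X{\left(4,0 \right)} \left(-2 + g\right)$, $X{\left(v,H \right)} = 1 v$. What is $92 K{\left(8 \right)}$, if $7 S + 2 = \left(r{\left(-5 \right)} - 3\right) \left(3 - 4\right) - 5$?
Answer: $\frac{16376}{7} \approx 2339.4$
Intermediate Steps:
$X{\left(v,H \right)} = v$
$r{\left(g \right)} = -8 + 4 g$ ($r{\left(g \right)} = 4 \left(-2 + g\right) = -8 + 4 g$)
$S = \frac{24}{7}$ ($S = - \frac{2}{7} + \frac{\left(\left(-8 + 4 \left(-5\right)\right) - 3\right) \left(3 - 4\right) - 5}{7} = - \frac{2}{7} + \frac{\left(\left(-8 - 20\right) - 3\right) \left(-1\right) - 5}{7} = - \frac{2}{7} + \frac{\left(-28 - 3\right) \left(-1\right) - 5}{7} = - \frac{2}{7} + \frac{\left(-31\right) \left(-1\right) - 5}{7} = - \frac{2}{7} + \frac{31 - 5}{7} = - \frac{2}{7} + \frac{1}{7} \cdot 26 = - \frac{2}{7} + \frac{26}{7} = \frac{24}{7} \approx 3.4286$)
$K{\left(t \right)} = -2 + \frac{24 t}{7}$ ($K{\left(t \right)} = \frac{24 t}{7} - 2 = -2 + \frac{24 t}{7}$)
$92 K{\left(8 \right)} = 92 \left(-2 + \frac{24}{7} \cdot 8\right) = 92 \left(-2 + \frac{192}{7}\right) = 92 \cdot \frac{178}{7} = \frac{16376}{7}$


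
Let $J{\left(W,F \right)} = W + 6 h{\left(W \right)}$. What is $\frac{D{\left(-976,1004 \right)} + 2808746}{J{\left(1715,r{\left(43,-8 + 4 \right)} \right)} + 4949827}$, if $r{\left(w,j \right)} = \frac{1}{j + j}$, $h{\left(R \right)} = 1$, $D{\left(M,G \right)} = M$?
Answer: $\frac{200555}{353682} \approx 0.56705$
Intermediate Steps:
$r{\left(w,j \right)} = \frac{1}{2 j}$
$J{\left(W,F \right)} = 6 + W$ ($J{\left(W,F \right)} = W + 6 \cdot 1 = W + 6 = 6 + W$)
$\frac{D{\left(-976,1004 \right)} + 2808746}{J{\left(1715,r{\left(43,-8 + 4 \right)} \right)} + 4949827} = \frac{-976 + 2808746}{\left(6 + 1715\right) + 4949827} = \frac{2807770}{1721 + 4949827} = \frac{2807770}{4951548} = 2807770 \cdot \frac{1}{4951548} = \frac{200555}{353682}$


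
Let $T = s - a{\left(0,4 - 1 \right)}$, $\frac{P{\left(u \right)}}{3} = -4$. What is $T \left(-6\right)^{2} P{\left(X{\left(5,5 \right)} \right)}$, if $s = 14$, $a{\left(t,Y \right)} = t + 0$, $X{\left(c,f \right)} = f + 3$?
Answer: $-6048$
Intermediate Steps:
$X{\left(c,f \right)} = 3 + f$
$P{\left(u \right)} = -12$ ($P{\left(u \right)} = 3 \left(-4\right) = -12$)
$a{\left(t,Y \right)} = t$
$T = 14$ ($T = 14 - 0 = 14 + 0 = 14$)
$T \left(-6\right)^{2} P{\left(X{\left(5,5 \right)} \right)} = 14 \left(-6\right)^{2} \left(-12\right) = 14 \cdot 36 \left(-12\right) = 504 \left(-12\right) = -6048$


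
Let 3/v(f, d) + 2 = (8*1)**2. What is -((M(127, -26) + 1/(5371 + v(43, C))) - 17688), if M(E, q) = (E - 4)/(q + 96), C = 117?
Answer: 82454501369/4662070 ≈ 17686.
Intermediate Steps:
M(E, q) = (-4 + E)/(96 + q)
v(f, d) = 3/62 (v(f, d) = 3/(-2 + (8*1)**2) = 3/(-2 + 8**2) = 3/(-2 + 64) = 3/62)
-((M(127, -26) + 1/(5371 + v(43, C))) - 17688) = -(((-4 + 127)/(96 - 26) + 1/(5371 + 3/62)) - 17688) = -((123/70 + 1/(333005/62)) - 17688) = -(((1/70)*123 + 62/333005) - 17688) = -((123/70 + 62/333005) - 17688) = -(8192791/4662070 - 17688) = -1*(-82454501369/4662070) = 82454501369/4662070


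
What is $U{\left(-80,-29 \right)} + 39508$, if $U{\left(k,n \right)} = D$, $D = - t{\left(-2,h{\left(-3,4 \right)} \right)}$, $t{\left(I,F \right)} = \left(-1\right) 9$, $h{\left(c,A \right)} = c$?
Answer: $39517$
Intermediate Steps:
$t{\left(I,F \right)} = -9$
$D = 9$ ($D = \left(-1\right) \left(-9\right) = 9$)
$U{\left(k,n \right)} = 9$
$U{\left(-80,-29 \right)} + 39508 = 9 + 39508 = 39517$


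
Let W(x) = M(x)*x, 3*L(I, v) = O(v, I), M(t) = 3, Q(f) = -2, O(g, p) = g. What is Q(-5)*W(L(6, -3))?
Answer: 6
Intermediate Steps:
L(I, v) = v/3
W(x) = 3*x
Q(-5)*W(L(6, -3)) = -6*(⅓)*(-3) = -6*(-1) = -2*(-3) = 6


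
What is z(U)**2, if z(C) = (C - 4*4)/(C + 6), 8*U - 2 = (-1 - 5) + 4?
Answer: 64/9 ≈ 7.1111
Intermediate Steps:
U = 0 (U = 1/4 + ((-1 - 5) + 4)/8 = 1/4 + (-6 + 4)/8 = 1/4 + (1/8)*(-2) = 1/4 - 1/4 = 0)
z(C) = (-16 + C)/(6 + C) (z(C) = (C - 16)/(6 + C) = (-16 + C)/(6 + C))
z(U)**2 = ((-16 + 0)/(6 + 0))**2 = (-16/6)**2 = ((1/6)*(-16))**2 = (-8/3)**2 = 64/9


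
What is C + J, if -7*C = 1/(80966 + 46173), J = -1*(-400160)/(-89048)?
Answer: -44516460591/9906289463 ≈ -4.4938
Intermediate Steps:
J = -50020/11131 (J = 400160*(-1/89048) = -50020/11131 ≈ -4.4938)
C = -1/889973 (C = -1/(7*(80966 + 46173)) = -1/7/127139 = -1/7*1/127139 = -1/889973 ≈ -1.1236e-6)
C + J = -1/889973 - 50020/11131 = -44516460591/9906289463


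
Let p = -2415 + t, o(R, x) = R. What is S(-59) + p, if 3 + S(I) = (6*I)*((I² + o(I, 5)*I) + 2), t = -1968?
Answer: -2469642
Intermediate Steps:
S(I) = -3 + 6*I*(2 + 2*I²) (S(I) = -3 + (6*I)*((I² + I*I) + 2) = -3 + (6*I)*((I² + I²) + 2) = -3 + (6*I)*(2*I² + 2) = -3 + (6*I)*(2 + 2*I²) = -3 + 6*I*(2 + 2*I²))
p = -4383 (p = -2415 - 1968 = -4383)
S(-59) + p = (-3 + 12*(-59) + 12*(-59)³) - 4383 = (-3 - 708 + 12*(-205379)) - 4383 = (-3 - 708 - 2464548) - 4383 = -2465259 - 4383 = -2469642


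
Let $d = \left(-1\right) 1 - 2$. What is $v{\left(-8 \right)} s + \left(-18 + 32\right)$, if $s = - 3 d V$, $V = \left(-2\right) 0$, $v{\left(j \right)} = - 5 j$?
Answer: $14$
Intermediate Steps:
$d = -3$ ($d = -1 - 2 = -3$)
$V = 0$
$s = 0$ ($s = \left(-3\right) \left(-3\right) 0 = 9 \cdot 0 = 0$)
$v{\left(-8 \right)} s + \left(-18 + 32\right) = \left(-5\right) \left(-8\right) 0 + \left(-18 + 32\right) = 40 \cdot 0 + 14 = 0 + 14 = 14$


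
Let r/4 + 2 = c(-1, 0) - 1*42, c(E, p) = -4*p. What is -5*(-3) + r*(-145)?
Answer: 25535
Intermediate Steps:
r = -176 (r = -8 + 4*(-4*0 - 1*42) = -8 + 4*(0 - 42) = -8 + 4*(-42) = -8 - 168 = -176)
-5*(-3) + r*(-145) = -5*(-3) - 176*(-145) = 15 + 25520 = 25535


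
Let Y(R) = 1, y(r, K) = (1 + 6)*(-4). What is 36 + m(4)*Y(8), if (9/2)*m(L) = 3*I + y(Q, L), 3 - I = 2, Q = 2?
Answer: 274/9 ≈ 30.444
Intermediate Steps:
y(r, K) = -28 (y(r, K) = 7*(-4) = -28)
I = 1 (I = 3 - 1*2 = 3 - 2 = 1)
m(L) = -50/9 (m(L) = 2*(3*1 - 28)/9 = 2*(3 - 28)/9 = (2/9)*(-25) = -50/9)
36 + m(4)*Y(8) = 36 - 50/9*1 = 36 - 50/9 = 274/9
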